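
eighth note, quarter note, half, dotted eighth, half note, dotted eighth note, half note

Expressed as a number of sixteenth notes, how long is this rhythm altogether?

Each duration in sixteenth notes: eighth note = 2; quarter note = 4; half = 8; dotted eighth = 3; half note = 8; dotted eighth note = 3; half note = 8.
Adding: 2 + 4 + 8 + 3 + 8 + 3 + 8 = 36 sixteenth notes.

36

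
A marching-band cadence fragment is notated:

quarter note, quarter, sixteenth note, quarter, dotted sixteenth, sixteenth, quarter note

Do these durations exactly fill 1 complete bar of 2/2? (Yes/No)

One bar of 2/2 = 32 thirty-second notes.
Express everything in thirty-second notes: quarter note = 8; quarter = 8; sixteenth note = 2; quarter = 8; dotted sixteenth = 3; sixteenth = 2; quarter note = 8.
Sum: 8 + 8 + 2 + 8 + 3 + 2 + 8 = 39.
39 exceeds 32, so the answer is No.

No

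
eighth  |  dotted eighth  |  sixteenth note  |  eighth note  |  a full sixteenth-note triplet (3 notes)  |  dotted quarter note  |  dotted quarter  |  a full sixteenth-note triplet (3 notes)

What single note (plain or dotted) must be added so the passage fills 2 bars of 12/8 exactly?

2 bars of 12/8 = 48 sixteenth notes.
Working in sixteenth notes: eighth = 2; dotted eighth = 3; sixteenth note = 1; eighth note = 2; a full sixteenth-note triplet (3 notes) (three triplet sixteenths span one eighth) = 2; dotted quarter note = 6; dotted quarter = 6; a full sixteenth-note triplet (3 notes) (three triplet sixteenths span one eighth) = 2.
Adding: 2 + 3 + 1 + 2 + 2 + 6 + 6 + 2 = 24.
Remaining: 48 − 24 = 24 sixteenth notes, which is a dotted whole note.

dotted whole note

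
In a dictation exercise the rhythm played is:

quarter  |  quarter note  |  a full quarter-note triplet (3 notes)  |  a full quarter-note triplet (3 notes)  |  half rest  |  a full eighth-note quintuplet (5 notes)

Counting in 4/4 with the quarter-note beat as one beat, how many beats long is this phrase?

One quarter-note beat = 2 eighth notes.
Convert each value to eighth notes: quarter = 2; quarter note = 2; a full quarter-note triplet (3 notes) (three triplet quarters span one half) = 4; a full quarter-note triplet (3 notes) (three triplet quarters span one half) = 4; half rest = 4; a full eighth-note quintuplet (5 notes) (five quintuplet eighths span one half) = 4.
Total: 2 + 2 + 4 + 4 + 4 + 4 = 20.
20 ÷ 2 = 10 beats.

10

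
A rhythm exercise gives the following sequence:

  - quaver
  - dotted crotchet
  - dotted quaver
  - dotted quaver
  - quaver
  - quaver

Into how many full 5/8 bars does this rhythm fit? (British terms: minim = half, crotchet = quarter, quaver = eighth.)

One bar of 5/8 = 10 sixteenth notes.
Each duration in sixteenth notes: quaver = 2; dotted crotchet = 6; dotted quaver = 3; dotted quaver = 3; quaver = 2; quaver = 2.
Total: 2 + 6 + 3 + 3 + 2 + 2 = 18.
18 ÷ 10 = 1 complete bar with 8 left over.

1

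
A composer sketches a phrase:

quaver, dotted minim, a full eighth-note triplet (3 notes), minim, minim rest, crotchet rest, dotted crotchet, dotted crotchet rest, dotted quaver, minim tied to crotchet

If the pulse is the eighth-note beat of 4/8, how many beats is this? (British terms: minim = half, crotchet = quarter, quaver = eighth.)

32.5

One eighth-note beat = 2 sixteenth notes.
Express everything in sixteenth notes: quaver = 2; dotted minim = 12; a full eighth-note triplet (3 notes) (three triplet eighths span one quarter) = 4; minim = 8; minim rest = 8; crotchet rest = 4; dotted crotchet = 6; dotted crotchet rest = 6; dotted quaver = 3; minim tied to crotchet (minim + crotchet) = 12.
Sum: 2 + 12 + 4 + 8 + 8 + 4 + 6 + 6 + 3 + 12 = 65.
65 ÷ 2 = 32.5 beats.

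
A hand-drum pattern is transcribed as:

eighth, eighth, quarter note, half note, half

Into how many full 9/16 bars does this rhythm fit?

2

One bar of 9/16 = 9 sixteenth notes.
Each duration in sixteenth notes: eighth = 2; eighth = 2; quarter note = 4; half note = 8; half = 8.
Adding: 2 + 2 + 4 + 8 + 8 = 24.
24 ÷ 9 = 2 complete bars with 6 left over.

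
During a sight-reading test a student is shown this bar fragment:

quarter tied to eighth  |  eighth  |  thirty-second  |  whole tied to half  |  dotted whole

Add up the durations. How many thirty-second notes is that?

113

Each duration in thirty-second notes: quarter tied to eighth (quarter + eighth) = 12; eighth = 4; thirty-second = 1; whole tied to half (whole + half) = 48; dotted whole = 48.
Adding: 12 + 4 + 1 + 48 + 48 = 113 thirty-second notes.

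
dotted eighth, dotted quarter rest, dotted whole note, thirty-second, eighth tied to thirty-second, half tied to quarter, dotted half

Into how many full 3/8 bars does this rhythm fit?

One bar of 3/8 = 12 thirty-second notes.
Working in thirty-second notes: dotted eighth = 6; dotted quarter rest = 12; dotted whole note = 48; thirty-second = 1; eighth tied to thirty-second (eighth + thirty-second) = 5; half tied to quarter (half + quarter) = 24; dotted half = 24.
Altogether 6 + 12 + 48 + 1 + 5 + 24 + 24 = 120.
120 ÷ 12 = 10 complete bars with 0 left over.

10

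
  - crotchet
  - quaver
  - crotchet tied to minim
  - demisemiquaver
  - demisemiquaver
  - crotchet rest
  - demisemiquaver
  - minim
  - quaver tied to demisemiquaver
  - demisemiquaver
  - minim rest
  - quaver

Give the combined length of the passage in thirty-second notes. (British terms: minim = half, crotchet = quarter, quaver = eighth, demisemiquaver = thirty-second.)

In thirty-second notes: crotchet = 8; quaver = 4; crotchet tied to minim (crotchet + minim) = 24; demisemiquaver = 1; demisemiquaver = 1; crotchet rest = 8; demisemiquaver = 1; minim = 16; quaver tied to demisemiquaver (quaver + demisemiquaver) = 5; demisemiquaver = 1; minim rest = 16; quaver = 4.
Adding: 8 + 4 + 24 + 1 + 1 + 8 + 1 + 16 + 5 + 1 + 16 + 4 = 89 thirty-second notes.

89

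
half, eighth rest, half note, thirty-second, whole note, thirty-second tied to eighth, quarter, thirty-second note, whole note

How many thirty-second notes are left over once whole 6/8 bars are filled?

19

One bar of 6/8 = 24 thirty-second notes.
Each duration in thirty-second notes: half = 16; eighth rest = 4; half note = 16; thirty-second = 1; whole note = 32; thirty-second tied to eighth (thirty-second + eighth) = 5; quarter = 8; thirty-second note = 1; whole note = 32.
Total: 16 + 4 + 16 + 1 + 32 + 5 + 8 + 1 + 32 = 115.
115 ÷ 24 = 4 complete bars with 19 thirty-second notes remaining.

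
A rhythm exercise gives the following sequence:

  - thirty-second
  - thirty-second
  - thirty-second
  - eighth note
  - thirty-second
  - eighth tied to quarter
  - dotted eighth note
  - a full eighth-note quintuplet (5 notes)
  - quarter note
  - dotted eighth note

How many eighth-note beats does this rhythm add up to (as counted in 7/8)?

One eighth-note beat = 4 thirty-second notes.
Convert each value to thirty-second notes: thirty-second = 1; thirty-second = 1; thirty-second = 1; eighth note = 4; thirty-second = 1; eighth tied to quarter (eighth + quarter) = 12; dotted eighth note = 6; a full eighth-note quintuplet (5 notes) (five quintuplet eighths span one half) = 16; quarter note = 8; dotted eighth note = 6.
Altogether 1 + 1 + 1 + 4 + 1 + 12 + 6 + 16 + 8 + 6 = 56.
56 ÷ 4 = 14 beats.

14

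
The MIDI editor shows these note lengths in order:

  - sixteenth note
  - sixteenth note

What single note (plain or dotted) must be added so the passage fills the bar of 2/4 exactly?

The bar of 2/4 = 8 sixteenth notes.
In sixteenth notes: sixteenth note = 1; sixteenth note = 1.
Adding: 1 + 1 = 2.
Remaining: 8 − 2 = 6 sixteenth notes, which is a dotted quarter note.

dotted quarter note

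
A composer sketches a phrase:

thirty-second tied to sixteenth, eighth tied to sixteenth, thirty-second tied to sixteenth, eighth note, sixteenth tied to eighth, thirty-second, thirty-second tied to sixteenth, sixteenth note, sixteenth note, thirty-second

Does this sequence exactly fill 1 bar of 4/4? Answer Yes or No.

No

One bar of 4/4 = 32 thirty-second notes.
In thirty-second notes: thirty-second tied to sixteenth (thirty-second + sixteenth) = 3; eighth tied to sixteenth (eighth + sixteenth) = 6; thirty-second tied to sixteenth (thirty-second + sixteenth) = 3; eighth note = 4; sixteenth tied to eighth (sixteenth + eighth) = 6; thirty-second = 1; thirty-second tied to sixteenth (thirty-second + sixteenth) = 3; sixteenth note = 2; sixteenth note = 2; thirty-second = 1.
Sum: 3 + 6 + 3 + 4 + 6 + 1 + 3 + 2 + 2 + 1 = 31.
31 falls short of 32, so the answer is No.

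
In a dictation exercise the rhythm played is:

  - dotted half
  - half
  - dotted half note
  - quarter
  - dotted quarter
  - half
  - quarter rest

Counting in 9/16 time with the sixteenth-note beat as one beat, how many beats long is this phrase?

One sixteenth-note beat = 2 thirty-second notes.
Each duration in thirty-second notes: dotted half = 24; half = 16; dotted half note = 24; quarter = 8; dotted quarter = 12; half = 16; quarter rest = 8.
Altogether 24 + 16 + 24 + 8 + 12 + 16 + 8 = 108.
108 ÷ 2 = 54 beats.

54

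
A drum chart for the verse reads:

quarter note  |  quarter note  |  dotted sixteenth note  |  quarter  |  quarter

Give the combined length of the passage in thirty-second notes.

35

In thirty-second notes: quarter note = 8; quarter note = 8; dotted sixteenth note = 3; quarter = 8; quarter = 8.
Sum: 8 + 8 + 3 + 8 + 8 = 35 thirty-second notes.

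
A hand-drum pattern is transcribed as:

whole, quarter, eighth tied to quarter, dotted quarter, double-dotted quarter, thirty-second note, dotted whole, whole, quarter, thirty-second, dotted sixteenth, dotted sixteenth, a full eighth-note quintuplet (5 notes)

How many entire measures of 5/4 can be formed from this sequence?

4

One bar of 5/4 = 40 thirty-second notes.
Working in thirty-second notes: whole = 32; quarter = 8; eighth tied to quarter (eighth + quarter) = 12; dotted quarter = 12; double-dotted quarter = 14; thirty-second note = 1; dotted whole = 48; whole = 32; quarter = 8; thirty-second = 1; dotted sixteenth = 3; dotted sixteenth = 3; a full eighth-note quintuplet (5 notes) (five quintuplet eighths span one half) = 16.
Altogether 32 + 8 + 12 + 12 + 14 + 1 + 48 + 32 + 8 + 1 + 3 + 3 + 16 = 190.
190 ÷ 40 = 4 complete bars with 30 left over.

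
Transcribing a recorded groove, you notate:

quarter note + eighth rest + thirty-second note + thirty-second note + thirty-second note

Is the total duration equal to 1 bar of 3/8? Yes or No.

One bar of 3/8 = 12 thirty-second notes.
Working in thirty-second notes: quarter note = 8; eighth rest = 4; thirty-second note = 1; thirty-second note = 1; thirty-second note = 1.
Total: 8 + 4 + 1 + 1 + 1 = 15.
15 exceeds 12, so the answer is No.

No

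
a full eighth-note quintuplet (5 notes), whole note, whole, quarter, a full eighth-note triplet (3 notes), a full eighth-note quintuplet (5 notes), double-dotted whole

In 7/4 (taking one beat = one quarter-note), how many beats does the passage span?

One quarter-note beat = 2 eighth notes.
Working in eighth notes: a full eighth-note quintuplet (5 notes) (five quintuplet eighths span one half) = 4; whole note = 8; whole = 8; quarter = 2; a full eighth-note triplet (3 notes) (three triplet eighths span one quarter) = 2; a full eighth-note quintuplet (5 notes) (five quintuplet eighths span one half) = 4; double-dotted whole = 14.
Sum: 4 + 8 + 8 + 2 + 2 + 4 + 14 = 42.
42 ÷ 2 = 21 beats.

21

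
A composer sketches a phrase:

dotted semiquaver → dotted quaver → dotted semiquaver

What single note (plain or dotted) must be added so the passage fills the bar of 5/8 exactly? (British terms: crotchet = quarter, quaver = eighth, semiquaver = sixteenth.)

quarter note

The bar of 5/8 = 20 thirty-second notes.
Convert each value to thirty-second notes: dotted semiquaver = 3; dotted quaver = 6; dotted semiquaver = 3.
Altogether 3 + 6 + 3 = 12.
Remaining: 20 − 12 = 8 thirty-second notes, which is a quarter note.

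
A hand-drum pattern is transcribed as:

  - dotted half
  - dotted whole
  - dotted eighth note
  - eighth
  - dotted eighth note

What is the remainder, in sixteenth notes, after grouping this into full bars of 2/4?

4

One bar of 2/4 = 8 sixteenth notes.
Convert each value to sixteenth notes: dotted half = 12; dotted whole = 24; dotted eighth note = 3; eighth = 2; dotted eighth note = 3.
Sum: 12 + 24 + 3 + 2 + 3 = 44.
44 ÷ 8 = 5 complete bars with 4 sixteenth notes remaining.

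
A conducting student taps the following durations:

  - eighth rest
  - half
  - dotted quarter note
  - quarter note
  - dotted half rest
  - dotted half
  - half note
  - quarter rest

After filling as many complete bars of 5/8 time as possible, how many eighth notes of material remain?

One bar of 5/8 = 5 eighth notes.
In eighth notes: eighth rest = 1; half = 4; dotted quarter note = 3; quarter note = 2; dotted half rest = 6; dotted half = 6; half note = 4; quarter rest = 2.
Sum: 1 + 4 + 3 + 2 + 6 + 6 + 4 + 2 = 28.
28 ÷ 5 = 5 complete bars with 3 eighth notes remaining.

3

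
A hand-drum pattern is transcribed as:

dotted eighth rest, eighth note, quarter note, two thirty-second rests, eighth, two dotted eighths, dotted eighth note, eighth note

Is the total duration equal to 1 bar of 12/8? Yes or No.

No

One bar of 12/8 = 48 thirty-second notes.
Working in thirty-second notes: dotted eighth rest = 6; eighth note = 4; quarter note = 8; thirty-second rest = 1; thirty-second rest = 1; eighth = 4; dotted eighth = 6; dotted eighth = 6; dotted eighth note = 6; eighth note = 4.
Sum: 6 + 4 + 8 + 1 + 1 + 4 + 6 + 6 + 6 + 4 = 46.
46 falls short of 48, so the answer is No.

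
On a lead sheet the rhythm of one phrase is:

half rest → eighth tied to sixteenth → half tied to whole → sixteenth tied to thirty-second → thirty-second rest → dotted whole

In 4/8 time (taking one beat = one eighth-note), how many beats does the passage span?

One eighth-note beat = 4 thirty-second notes.
Express everything in thirty-second notes: half rest = 16; eighth tied to sixteenth (eighth + sixteenth) = 6; half tied to whole (half + whole) = 48; sixteenth tied to thirty-second (sixteenth + thirty-second) = 3; thirty-second rest = 1; dotted whole = 48.
Sum: 16 + 6 + 48 + 3 + 1 + 48 = 122.
122 ÷ 4 = 30.5 beats.

30.5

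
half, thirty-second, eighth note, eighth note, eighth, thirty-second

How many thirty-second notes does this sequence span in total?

30

Convert each value to thirty-second notes: half = 16; thirty-second = 1; eighth note = 4; eighth note = 4; eighth = 4; thirty-second = 1.
Sum: 16 + 1 + 4 + 4 + 4 + 1 = 30 thirty-second notes.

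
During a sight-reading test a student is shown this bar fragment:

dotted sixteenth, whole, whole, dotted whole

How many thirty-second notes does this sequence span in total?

115

In thirty-second notes: dotted sixteenth = 3; whole = 32; whole = 32; dotted whole = 48.
Altogether 3 + 32 + 32 + 48 = 115 thirty-second notes.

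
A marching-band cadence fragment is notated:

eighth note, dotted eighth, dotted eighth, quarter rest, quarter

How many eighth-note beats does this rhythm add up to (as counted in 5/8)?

8

One eighth-note beat = 2 sixteenth notes.
In sixteenth notes: eighth note = 2; dotted eighth = 3; dotted eighth = 3; quarter rest = 4; quarter = 4.
Altogether 2 + 3 + 3 + 4 + 4 = 16.
16 ÷ 2 = 8 beats.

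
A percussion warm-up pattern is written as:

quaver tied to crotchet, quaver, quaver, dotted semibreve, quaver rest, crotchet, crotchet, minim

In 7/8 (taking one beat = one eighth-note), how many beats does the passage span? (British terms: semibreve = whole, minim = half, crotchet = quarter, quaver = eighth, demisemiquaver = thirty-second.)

26

One eighth-note beat = 2 sixteenth notes.
Express everything in sixteenth notes: quaver tied to crotchet (quaver + crotchet) = 6; quaver = 2; quaver = 2; dotted semibreve = 24; quaver rest = 2; crotchet = 4; crotchet = 4; minim = 8.
Adding: 6 + 2 + 2 + 24 + 2 + 4 + 4 + 8 = 52.
52 ÷ 2 = 26 beats.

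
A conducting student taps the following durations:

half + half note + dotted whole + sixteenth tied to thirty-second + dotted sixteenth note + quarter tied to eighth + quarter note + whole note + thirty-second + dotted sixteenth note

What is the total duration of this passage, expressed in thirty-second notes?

142

In thirty-second notes: half = 16; half note = 16; dotted whole = 48; sixteenth tied to thirty-second (sixteenth + thirty-second) = 3; dotted sixteenth note = 3; quarter tied to eighth (quarter + eighth) = 12; quarter note = 8; whole note = 32; thirty-second = 1; dotted sixteenth note = 3.
Adding: 16 + 16 + 48 + 3 + 3 + 12 + 8 + 32 + 1 + 3 = 142 thirty-second notes.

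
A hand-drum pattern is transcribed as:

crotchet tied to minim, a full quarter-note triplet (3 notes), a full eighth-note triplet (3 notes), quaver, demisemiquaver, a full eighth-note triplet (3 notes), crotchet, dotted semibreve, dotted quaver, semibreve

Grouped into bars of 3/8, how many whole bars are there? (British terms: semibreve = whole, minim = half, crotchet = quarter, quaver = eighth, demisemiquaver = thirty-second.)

12

One bar of 3/8 = 12 thirty-second notes.
Express everything in thirty-second notes: crotchet tied to minim (crotchet + minim) = 24; a full quarter-note triplet (3 notes) (three triplet quarters span one half) = 16; a full eighth-note triplet (3 notes) (three triplet eighths span one quarter) = 8; quaver = 4; demisemiquaver = 1; a full eighth-note triplet (3 notes) (three triplet eighths span one quarter) = 8; crotchet = 8; dotted semibreve = 48; dotted quaver = 6; semibreve = 32.
Sum: 24 + 16 + 8 + 4 + 1 + 8 + 8 + 48 + 6 + 32 = 155.
155 ÷ 12 = 12 complete bars with 11 left over.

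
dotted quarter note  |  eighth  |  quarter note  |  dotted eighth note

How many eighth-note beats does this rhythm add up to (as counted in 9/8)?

One eighth-note beat = 2 sixteenth notes.
Express everything in sixteenth notes: dotted quarter note = 6; eighth = 2; quarter note = 4; dotted eighth note = 3.
Altogether 6 + 2 + 4 + 3 = 15.
15 ÷ 2 = 7.5 beats.

7.5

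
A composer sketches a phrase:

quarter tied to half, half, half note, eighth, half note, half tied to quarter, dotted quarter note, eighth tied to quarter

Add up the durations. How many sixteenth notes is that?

Convert each value to sixteenth notes: quarter tied to half (quarter + half) = 12; half = 8; half note = 8; eighth = 2; half note = 8; half tied to quarter (half + quarter) = 12; dotted quarter note = 6; eighth tied to quarter (eighth + quarter) = 6.
Adding: 12 + 8 + 8 + 2 + 8 + 12 + 6 + 6 = 62 sixteenth notes.

62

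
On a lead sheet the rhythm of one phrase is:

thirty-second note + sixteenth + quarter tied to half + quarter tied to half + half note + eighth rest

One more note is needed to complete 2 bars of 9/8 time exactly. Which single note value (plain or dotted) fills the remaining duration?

2 bars of 9/8 = 72 thirty-second notes.
Each duration in thirty-second notes: thirty-second note = 1; sixteenth = 2; quarter tied to half (quarter + half) = 24; quarter tied to half (quarter + half) = 24; half note = 16; eighth rest = 4.
Altogether 1 + 2 + 24 + 24 + 16 + 4 = 71.
Remaining: 72 − 71 = 1 thirty-second note, which is a thirty-second note.

thirty-second note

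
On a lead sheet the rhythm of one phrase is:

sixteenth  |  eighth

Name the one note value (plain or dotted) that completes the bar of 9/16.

dotted quarter note

The bar of 9/16 = 9 sixteenth notes.
Each duration in sixteenth notes: sixteenth = 1; eighth = 2.
Sum: 1 + 2 = 3.
Remaining: 9 − 3 = 6 sixteenth notes, which is a dotted quarter note.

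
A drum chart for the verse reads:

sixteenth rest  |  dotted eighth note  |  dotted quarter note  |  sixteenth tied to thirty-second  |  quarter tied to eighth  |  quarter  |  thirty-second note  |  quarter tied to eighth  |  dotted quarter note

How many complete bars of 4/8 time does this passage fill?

One bar of 4/8 = 16 thirty-second notes.
In thirty-second notes: sixteenth rest = 2; dotted eighth note = 6; dotted quarter note = 12; sixteenth tied to thirty-second (sixteenth + thirty-second) = 3; quarter tied to eighth (quarter + eighth) = 12; quarter = 8; thirty-second note = 1; quarter tied to eighth (quarter + eighth) = 12; dotted quarter note = 12.
Sum: 2 + 6 + 12 + 3 + 12 + 8 + 1 + 12 + 12 = 68.
68 ÷ 16 = 4 complete bars with 4 left over.

4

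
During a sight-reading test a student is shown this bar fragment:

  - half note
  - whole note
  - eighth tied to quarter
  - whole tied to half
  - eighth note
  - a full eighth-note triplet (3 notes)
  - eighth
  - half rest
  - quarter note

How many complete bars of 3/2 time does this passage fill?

3

One bar of 3/2 = 12 eighth notes.
Express everything in eighth notes: half note = 4; whole note = 8; eighth tied to quarter (eighth + quarter) = 3; whole tied to half (whole + half) = 12; eighth note = 1; a full eighth-note triplet (3 notes) (three triplet eighths span one quarter) = 2; eighth = 1; half rest = 4; quarter note = 2.
Total: 4 + 8 + 3 + 12 + 1 + 2 + 1 + 4 + 2 = 37.
37 ÷ 12 = 3 complete bars with 1 left over.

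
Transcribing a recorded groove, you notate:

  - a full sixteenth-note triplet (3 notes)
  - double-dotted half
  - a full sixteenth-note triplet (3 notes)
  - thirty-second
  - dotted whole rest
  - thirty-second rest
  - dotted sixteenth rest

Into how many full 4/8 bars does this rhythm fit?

5

One bar of 4/8 = 16 thirty-second notes.
Each duration in thirty-second notes: a full sixteenth-note triplet (3 notes) (three triplet sixteenths span one eighth) = 4; double-dotted half = 28; a full sixteenth-note triplet (3 notes) (three triplet sixteenths span one eighth) = 4; thirty-second = 1; dotted whole rest = 48; thirty-second rest = 1; dotted sixteenth rest = 3.
Total: 4 + 28 + 4 + 1 + 48 + 1 + 3 = 89.
89 ÷ 16 = 5 complete bars with 9 left over.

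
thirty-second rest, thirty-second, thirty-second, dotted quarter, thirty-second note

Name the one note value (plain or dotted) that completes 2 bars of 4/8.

half note

2 bars of 4/8 = 32 thirty-second notes.
Express everything in thirty-second notes: thirty-second rest = 1; thirty-second = 1; thirty-second = 1; dotted quarter = 12; thirty-second note = 1.
Total: 1 + 1 + 1 + 12 + 1 = 16.
Remaining: 32 − 16 = 16 thirty-second notes, which is a half note.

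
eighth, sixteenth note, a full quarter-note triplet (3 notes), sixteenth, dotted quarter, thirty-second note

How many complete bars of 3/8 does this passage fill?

One bar of 3/8 = 12 thirty-second notes.
In thirty-second notes: eighth = 4; sixteenth note = 2; a full quarter-note triplet (3 notes) (three triplet quarters span one half) = 16; sixteenth = 2; dotted quarter = 12; thirty-second note = 1.
Adding: 4 + 2 + 16 + 2 + 12 + 1 = 37.
37 ÷ 12 = 3 complete bars with 1 left over.

3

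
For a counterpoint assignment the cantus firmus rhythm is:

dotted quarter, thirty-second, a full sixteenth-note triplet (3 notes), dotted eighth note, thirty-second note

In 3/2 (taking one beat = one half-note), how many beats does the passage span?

1.5

One half-note beat = 16 thirty-second notes.
Each duration in thirty-second notes: dotted quarter = 12; thirty-second = 1; a full sixteenth-note triplet (3 notes) (three triplet sixteenths span one eighth) = 4; dotted eighth note = 6; thirty-second note = 1.
Altogether 12 + 1 + 4 + 6 + 1 = 24.
24 ÷ 16 = 1.5 beats.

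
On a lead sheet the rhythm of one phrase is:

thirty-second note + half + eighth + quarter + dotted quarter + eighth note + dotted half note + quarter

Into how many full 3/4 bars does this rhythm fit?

One bar of 3/4 = 24 thirty-second notes.
Working in thirty-second notes: thirty-second note = 1; half = 16; eighth = 4; quarter = 8; dotted quarter = 12; eighth note = 4; dotted half note = 24; quarter = 8.
Altogether 1 + 16 + 4 + 8 + 12 + 4 + 24 + 8 = 77.
77 ÷ 24 = 3 complete bars with 5 left over.

3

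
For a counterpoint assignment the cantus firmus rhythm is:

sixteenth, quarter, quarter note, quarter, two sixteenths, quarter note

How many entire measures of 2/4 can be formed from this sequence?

2

One bar of 2/4 = 8 sixteenth notes.
Express everything in sixteenth notes: sixteenth = 1; quarter = 4; quarter note = 4; quarter = 4; sixteenth = 1; sixteenth = 1; quarter note = 4.
Total: 1 + 4 + 4 + 4 + 1 + 1 + 4 = 19.
19 ÷ 8 = 2 complete bars with 3 left over.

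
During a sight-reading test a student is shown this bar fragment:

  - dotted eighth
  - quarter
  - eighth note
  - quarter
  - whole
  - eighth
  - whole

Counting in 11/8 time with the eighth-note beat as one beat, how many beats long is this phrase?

23.5

One eighth-note beat = 2 sixteenth notes.
In sixteenth notes: dotted eighth = 3; quarter = 4; eighth note = 2; quarter = 4; whole = 16; eighth = 2; whole = 16.
Altogether 3 + 4 + 2 + 4 + 16 + 2 + 16 = 47.
47 ÷ 2 = 23.5 beats.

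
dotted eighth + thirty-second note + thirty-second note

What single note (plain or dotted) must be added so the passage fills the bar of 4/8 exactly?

The bar of 4/8 = 16 thirty-second notes.
Working in thirty-second notes: dotted eighth = 6; thirty-second note = 1; thirty-second note = 1.
Total: 6 + 1 + 1 = 8.
Remaining: 16 − 8 = 8 thirty-second notes, which is a quarter note.

quarter note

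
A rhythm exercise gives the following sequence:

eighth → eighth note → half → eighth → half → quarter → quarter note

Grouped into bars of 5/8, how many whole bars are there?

3

One bar of 5/8 = 5 eighth notes.
Each duration in eighth notes: eighth = 1; eighth note = 1; half = 4; eighth = 1; half = 4; quarter = 2; quarter note = 2.
Sum: 1 + 1 + 4 + 1 + 4 + 2 + 2 = 15.
15 ÷ 5 = 3 complete bars with 0 left over.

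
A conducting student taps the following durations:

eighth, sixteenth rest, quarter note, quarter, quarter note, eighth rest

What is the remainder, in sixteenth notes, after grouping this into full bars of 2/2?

1

One bar of 2/2 = 16 sixteenth notes.
In sixteenth notes: eighth = 2; sixteenth rest = 1; quarter note = 4; quarter = 4; quarter note = 4; eighth rest = 2.
Adding: 2 + 1 + 4 + 4 + 4 + 2 = 17.
17 ÷ 16 = 1 complete bar with 1 sixteenth note remaining.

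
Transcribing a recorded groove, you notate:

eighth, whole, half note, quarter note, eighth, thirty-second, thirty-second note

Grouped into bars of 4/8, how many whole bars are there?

4

One bar of 4/8 = 16 thirty-second notes.
In thirty-second notes: eighth = 4; whole = 32; half note = 16; quarter note = 8; eighth = 4; thirty-second = 1; thirty-second note = 1.
Sum: 4 + 32 + 16 + 8 + 4 + 1 + 1 = 66.
66 ÷ 16 = 4 complete bars with 2 left over.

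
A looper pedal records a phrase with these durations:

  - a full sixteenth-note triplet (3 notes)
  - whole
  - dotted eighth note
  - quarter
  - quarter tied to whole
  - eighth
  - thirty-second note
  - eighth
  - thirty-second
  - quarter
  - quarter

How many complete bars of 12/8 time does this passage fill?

One bar of 12/8 = 48 thirty-second notes.
Express everything in thirty-second notes: a full sixteenth-note triplet (3 notes) (three triplet sixteenths span one eighth) = 4; whole = 32; dotted eighth note = 6; quarter = 8; quarter tied to whole (quarter + whole) = 40; eighth = 4; thirty-second note = 1; eighth = 4; thirty-second = 1; quarter = 8; quarter = 8.
Adding: 4 + 32 + 6 + 8 + 40 + 4 + 1 + 4 + 1 + 8 + 8 = 116.
116 ÷ 48 = 2 complete bars with 20 left over.

2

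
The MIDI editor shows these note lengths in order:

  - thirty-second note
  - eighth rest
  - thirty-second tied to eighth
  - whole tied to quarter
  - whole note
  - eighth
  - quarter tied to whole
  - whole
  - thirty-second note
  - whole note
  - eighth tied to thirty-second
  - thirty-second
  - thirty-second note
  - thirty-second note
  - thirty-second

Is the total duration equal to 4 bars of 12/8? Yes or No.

No

One bar of 12/8 = 48 thirty-second notes, so 4 bars = 192.
In thirty-second notes: thirty-second note = 1; eighth rest = 4; thirty-second tied to eighth (thirty-second + eighth) = 5; whole tied to quarter (whole + quarter) = 40; whole note = 32; eighth = 4; quarter tied to whole (quarter + whole) = 40; whole = 32; thirty-second note = 1; whole note = 32; eighth tied to thirty-second (eighth + thirty-second) = 5; thirty-second = 1; thirty-second note = 1; thirty-second note = 1; thirty-second = 1.
Total: 1 + 4 + 5 + 40 + 32 + 4 + 40 + 32 + 1 + 32 + 5 + 1 + 1 + 1 + 1 = 200.
200 exceeds 192, so the answer is No.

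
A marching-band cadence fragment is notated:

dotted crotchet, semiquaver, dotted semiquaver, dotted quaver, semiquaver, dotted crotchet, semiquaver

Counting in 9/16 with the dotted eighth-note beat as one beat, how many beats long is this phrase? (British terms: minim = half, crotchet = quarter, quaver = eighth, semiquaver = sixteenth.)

One dotted eighth-note beat = 6 thirty-second notes.
Working in thirty-second notes: dotted crotchet = 12; semiquaver = 2; dotted semiquaver = 3; dotted quaver = 6; semiquaver = 2; dotted crotchet = 12; semiquaver = 2.
Altogether 12 + 2 + 3 + 6 + 2 + 12 + 2 = 39.
39 ÷ 6 = 6.5 beats.

6.5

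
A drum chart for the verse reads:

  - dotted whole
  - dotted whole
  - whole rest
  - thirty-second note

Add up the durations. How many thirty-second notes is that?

Convert each value to thirty-second notes: dotted whole = 48; dotted whole = 48; whole rest = 32; thirty-second note = 1.
Total: 48 + 48 + 32 + 1 = 129 thirty-second notes.

129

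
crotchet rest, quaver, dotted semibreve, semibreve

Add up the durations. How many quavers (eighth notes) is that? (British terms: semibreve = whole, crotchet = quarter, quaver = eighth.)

Express everything in eighth notes: crotchet rest = 2; quaver = 1; dotted semibreve = 12; semibreve = 8.
Sum: 2 + 1 + 12 + 8 = 23 eighth notes.

23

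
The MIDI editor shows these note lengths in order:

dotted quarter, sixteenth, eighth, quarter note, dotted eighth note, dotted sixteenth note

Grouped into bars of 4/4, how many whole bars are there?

1

One bar of 4/4 = 32 thirty-second notes.
Express everything in thirty-second notes: dotted quarter = 12; sixteenth = 2; eighth = 4; quarter note = 8; dotted eighth note = 6; dotted sixteenth note = 3.
Adding: 12 + 2 + 4 + 8 + 6 + 3 = 35.
35 ÷ 32 = 1 complete bar with 3 left over.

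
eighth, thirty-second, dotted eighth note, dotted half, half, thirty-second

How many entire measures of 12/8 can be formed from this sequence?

One bar of 12/8 = 48 thirty-second notes.
Each duration in thirty-second notes: eighth = 4; thirty-second = 1; dotted eighth note = 6; dotted half = 24; half = 16; thirty-second = 1.
Altogether 4 + 1 + 6 + 24 + 16 + 1 = 52.
52 ÷ 48 = 1 complete bar with 4 left over.

1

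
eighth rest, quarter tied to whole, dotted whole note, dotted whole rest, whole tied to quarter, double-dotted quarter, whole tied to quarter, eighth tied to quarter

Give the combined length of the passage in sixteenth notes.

123

In sixteenth notes: eighth rest = 2; quarter tied to whole (quarter + whole) = 20; dotted whole note = 24; dotted whole rest = 24; whole tied to quarter (whole + quarter) = 20; double-dotted quarter = 7; whole tied to quarter (whole + quarter) = 20; eighth tied to quarter (eighth + quarter) = 6.
Adding: 2 + 20 + 24 + 24 + 20 + 7 + 20 + 6 = 123 sixteenth notes.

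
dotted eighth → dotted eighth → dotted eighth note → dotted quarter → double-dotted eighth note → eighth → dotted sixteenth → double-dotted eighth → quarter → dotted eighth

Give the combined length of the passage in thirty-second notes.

Working in thirty-second notes: dotted eighth = 6; dotted eighth = 6; dotted eighth note = 6; dotted quarter = 12; double-dotted eighth note = 7; eighth = 4; dotted sixteenth = 3; double-dotted eighth = 7; quarter = 8; dotted eighth = 6.
Sum: 6 + 6 + 6 + 12 + 7 + 4 + 3 + 7 + 8 + 6 = 65 thirty-second notes.

65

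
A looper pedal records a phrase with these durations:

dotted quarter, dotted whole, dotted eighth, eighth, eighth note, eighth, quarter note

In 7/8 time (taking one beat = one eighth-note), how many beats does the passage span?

21.5

One eighth-note beat = 2 sixteenth notes.
Convert each value to sixteenth notes: dotted quarter = 6; dotted whole = 24; dotted eighth = 3; eighth = 2; eighth note = 2; eighth = 2; quarter note = 4.
Total: 6 + 24 + 3 + 2 + 2 + 2 + 4 = 43.
43 ÷ 2 = 21.5 beats.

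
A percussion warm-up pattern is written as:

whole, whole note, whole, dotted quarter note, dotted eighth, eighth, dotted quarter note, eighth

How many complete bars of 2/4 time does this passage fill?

One bar of 2/4 = 8 sixteenth notes.
Each duration in sixteenth notes: whole = 16; whole note = 16; whole = 16; dotted quarter note = 6; dotted eighth = 3; eighth = 2; dotted quarter note = 6; eighth = 2.
Adding: 16 + 16 + 16 + 6 + 3 + 2 + 6 + 2 = 67.
67 ÷ 8 = 8 complete bars with 3 left over.

8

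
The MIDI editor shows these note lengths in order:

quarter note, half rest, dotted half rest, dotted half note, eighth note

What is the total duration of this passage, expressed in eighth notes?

Express everything in eighth notes: quarter note = 2; half rest = 4; dotted half rest = 6; dotted half note = 6; eighth note = 1.
Total: 2 + 4 + 6 + 6 + 1 = 19 eighth notes.

19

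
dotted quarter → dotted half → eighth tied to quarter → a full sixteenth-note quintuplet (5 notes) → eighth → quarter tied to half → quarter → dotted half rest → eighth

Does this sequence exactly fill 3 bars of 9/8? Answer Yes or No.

No

One bar of 9/8 = 9 eighth notes, so 3 bars = 27.
In eighth notes: dotted quarter = 3; dotted half = 6; eighth tied to quarter (eighth + quarter) = 3; a full sixteenth-note quintuplet (5 notes) (five quintuplet sixteenths span one quarter) = 2; eighth = 1; quarter tied to half (quarter + half) = 6; quarter = 2; dotted half rest = 6; eighth = 1.
Sum: 3 + 6 + 3 + 2 + 1 + 6 + 2 + 6 + 1 = 30.
30 exceeds 27, so the answer is No.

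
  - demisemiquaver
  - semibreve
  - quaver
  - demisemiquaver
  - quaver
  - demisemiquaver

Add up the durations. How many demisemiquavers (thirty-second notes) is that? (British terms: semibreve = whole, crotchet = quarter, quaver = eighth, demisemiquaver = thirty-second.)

Convert each value to thirty-second notes: demisemiquaver = 1; semibreve = 32; quaver = 4; demisemiquaver = 1; quaver = 4; demisemiquaver = 1.
Total: 1 + 32 + 4 + 1 + 4 + 1 = 43 thirty-second notes.

43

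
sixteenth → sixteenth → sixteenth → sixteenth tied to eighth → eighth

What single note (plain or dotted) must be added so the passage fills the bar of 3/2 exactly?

whole note

The bar of 3/2 = 24 sixteenth notes.
Working in sixteenth notes: sixteenth = 1; sixteenth = 1; sixteenth = 1; sixteenth tied to eighth (sixteenth + eighth) = 3; eighth = 2.
Adding: 1 + 1 + 1 + 3 + 2 = 8.
Remaining: 24 − 8 = 16 sixteenth notes, which is a whole note.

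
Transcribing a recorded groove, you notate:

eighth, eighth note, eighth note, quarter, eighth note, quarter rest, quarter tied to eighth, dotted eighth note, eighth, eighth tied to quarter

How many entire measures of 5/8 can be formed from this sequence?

3

One bar of 5/8 = 10 sixteenth notes.
In sixteenth notes: eighth = 2; eighth note = 2; eighth note = 2; quarter = 4; eighth note = 2; quarter rest = 4; quarter tied to eighth (quarter + eighth) = 6; dotted eighth note = 3; eighth = 2; eighth tied to quarter (eighth + quarter) = 6.
Adding: 2 + 2 + 2 + 4 + 2 + 4 + 6 + 3 + 2 + 6 = 33.
33 ÷ 10 = 3 complete bars with 3 left over.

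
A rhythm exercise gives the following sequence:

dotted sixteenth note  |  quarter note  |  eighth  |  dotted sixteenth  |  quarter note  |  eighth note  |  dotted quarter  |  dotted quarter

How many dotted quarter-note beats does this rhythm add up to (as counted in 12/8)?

One dotted quarter-note beat = 12 thirty-second notes.
In thirty-second notes: dotted sixteenth note = 3; quarter note = 8; eighth = 4; dotted sixteenth = 3; quarter note = 8; eighth note = 4; dotted quarter = 12; dotted quarter = 12.
Total: 3 + 8 + 4 + 3 + 8 + 4 + 12 + 12 = 54.
54 ÷ 12 = 4.5 beats.

4.5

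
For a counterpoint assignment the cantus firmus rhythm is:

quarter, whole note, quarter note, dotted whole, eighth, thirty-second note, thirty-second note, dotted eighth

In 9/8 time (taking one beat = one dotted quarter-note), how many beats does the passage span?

9

One dotted quarter-note beat = 12 thirty-second notes.
In thirty-second notes: quarter = 8; whole note = 32; quarter note = 8; dotted whole = 48; eighth = 4; thirty-second note = 1; thirty-second note = 1; dotted eighth = 6.
Altogether 8 + 32 + 8 + 48 + 4 + 1 + 1 + 6 = 108.
108 ÷ 12 = 9 beats.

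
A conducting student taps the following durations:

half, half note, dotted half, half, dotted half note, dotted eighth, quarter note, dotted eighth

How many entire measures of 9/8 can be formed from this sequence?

One bar of 9/8 = 18 sixteenth notes.
Each duration in sixteenth notes: half = 8; half note = 8; dotted half = 12; half = 8; dotted half note = 12; dotted eighth = 3; quarter note = 4; dotted eighth = 3.
Total: 8 + 8 + 12 + 8 + 12 + 3 + 4 + 3 = 58.
58 ÷ 18 = 3 complete bars with 4 left over.

3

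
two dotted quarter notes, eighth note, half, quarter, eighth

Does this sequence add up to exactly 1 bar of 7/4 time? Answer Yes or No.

Yes

One bar of 7/4 = 14 eighth notes.
In eighth notes: dotted quarter note = 3; dotted quarter note = 3; eighth note = 1; half = 4; quarter = 2; eighth = 1.
Sum: 3 + 3 + 1 + 4 + 2 + 1 = 14.
14 equals 14, so the answer is Yes.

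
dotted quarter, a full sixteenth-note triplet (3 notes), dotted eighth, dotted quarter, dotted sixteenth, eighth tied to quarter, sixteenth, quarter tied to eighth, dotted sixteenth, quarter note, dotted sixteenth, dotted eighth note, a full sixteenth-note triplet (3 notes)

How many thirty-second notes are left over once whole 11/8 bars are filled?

43

One bar of 11/8 = 44 thirty-second notes.
Convert each value to thirty-second notes: dotted quarter = 12; a full sixteenth-note triplet (3 notes) (three triplet sixteenths span one eighth) = 4; dotted eighth = 6; dotted quarter = 12; dotted sixteenth = 3; eighth tied to quarter (eighth + quarter) = 12; sixteenth = 2; quarter tied to eighth (quarter + eighth) = 12; dotted sixteenth = 3; quarter note = 8; dotted sixteenth = 3; dotted eighth note = 6; a full sixteenth-note triplet (3 notes) (three triplet sixteenths span one eighth) = 4.
Sum: 12 + 4 + 6 + 12 + 3 + 12 + 2 + 12 + 3 + 8 + 3 + 6 + 4 = 87.
87 ÷ 44 = 1 complete bar with 43 thirty-second notes remaining.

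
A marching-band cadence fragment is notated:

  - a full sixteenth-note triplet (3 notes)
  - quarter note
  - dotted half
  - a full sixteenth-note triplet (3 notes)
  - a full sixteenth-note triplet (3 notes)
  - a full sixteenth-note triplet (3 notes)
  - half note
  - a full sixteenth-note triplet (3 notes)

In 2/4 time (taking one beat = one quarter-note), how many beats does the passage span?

8.5

One quarter-note beat = 2 eighth notes.
Each duration in eighth notes: a full sixteenth-note triplet (3 notes) (three triplet sixteenths span one eighth) = 1; quarter note = 2; dotted half = 6; a full sixteenth-note triplet (3 notes) (three triplet sixteenths span one eighth) = 1; a full sixteenth-note triplet (3 notes) (three triplet sixteenths span one eighth) = 1; a full sixteenth-note triplet (3 notes) (three triplet sixteenths span one eighth) = 1; half note = 4; a full sixteenth-note triplet (3 notes) (three triplet sixteenths span one eighth) = 1.
Sum: 1 + 2 + 6 + 1 + 1 + 1 + 4 + 1 = 17.
17 ÷ 2 = 8.5 beats.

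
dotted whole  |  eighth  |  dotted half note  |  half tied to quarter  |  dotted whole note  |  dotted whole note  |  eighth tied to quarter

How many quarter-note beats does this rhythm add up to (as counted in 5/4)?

26

One quarter-note beat = 2 eighth notes.
Working in eighth notes: dotted whole = 12; eighth = 1; dotted half note = 6; half tied to quarter (half + quarter) = 6; dotted whole note = 12; dotted whole note = 12; eighth tied to quarter (eighth + quarter) = 3.
Adding: 12 + 1 + 6 + 6 + 12 + 12 + 3 = 52.
52 ÷ 2 = 26 beats.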